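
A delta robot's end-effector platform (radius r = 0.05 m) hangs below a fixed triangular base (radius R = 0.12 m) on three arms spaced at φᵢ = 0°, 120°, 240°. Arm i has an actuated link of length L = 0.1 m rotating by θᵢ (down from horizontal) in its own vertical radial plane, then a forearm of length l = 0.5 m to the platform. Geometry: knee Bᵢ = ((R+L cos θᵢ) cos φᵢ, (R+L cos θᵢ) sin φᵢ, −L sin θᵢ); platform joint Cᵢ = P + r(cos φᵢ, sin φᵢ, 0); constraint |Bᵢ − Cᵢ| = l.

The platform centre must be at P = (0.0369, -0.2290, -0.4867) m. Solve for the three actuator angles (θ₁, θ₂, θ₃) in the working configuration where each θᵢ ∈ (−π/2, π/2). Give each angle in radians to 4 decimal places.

θ₁ = 0.6109, θ₂ = 1.3966, θ₃ = 0.0875

φ1=0.0° → target in arm frame (0.0369, -0.2290)
  A cos θ + B sin θ = C:  0.0331·cos θ + -0.4867·sin θ = -0.2521
  γ=atan2(-0.4867,0.0331)=-1.5029;  ψ=arccos(-0.5167)=2.1138;  θ1=γ+ψ≈0.6109
φ2=120.0° → target in arm frame (-0.2168, 0.0825)
  A cos θ + B sin θ = C:  0.2868·cos θ + -0.4867·sin θ = -0.4296
  √(A²+B²)=0.5649;  θ2 = -1.0383+2.4350 ≈ 1.3966
arm 3 (φ=240.0°): x'=0.1799, y'=0.1465
  e−x'=-0.1099;  (l²−L²−(e−x')²−y'²−z²)/2L = -0.1520
  θ3 = atan2(B,A) + arccos(C/0.4989) = 0.0875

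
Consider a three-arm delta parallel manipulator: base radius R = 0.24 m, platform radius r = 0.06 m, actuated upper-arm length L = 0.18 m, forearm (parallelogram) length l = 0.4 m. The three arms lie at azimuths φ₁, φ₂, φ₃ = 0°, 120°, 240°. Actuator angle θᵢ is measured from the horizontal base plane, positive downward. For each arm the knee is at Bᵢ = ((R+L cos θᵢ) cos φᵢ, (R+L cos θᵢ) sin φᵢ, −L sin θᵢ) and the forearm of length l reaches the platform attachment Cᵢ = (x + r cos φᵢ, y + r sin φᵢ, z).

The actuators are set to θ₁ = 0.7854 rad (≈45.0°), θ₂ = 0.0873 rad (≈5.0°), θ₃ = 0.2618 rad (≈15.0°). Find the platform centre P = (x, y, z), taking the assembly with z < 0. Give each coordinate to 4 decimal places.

arm 1 at φ=0.0°: (R−r)+L cos θ1 = 0.3073;  centre 1 = (0.3073, 0.0000, -0.1273)
centre 2 = (0.3593·cos120.0°, 0.3593·sin120.0°, -0.0157) = (-0.1797, 0.3112, -0.0157)
φ3=240.0°: virtual centre (-0.1769, -0.3065, -0.0466), radius l
|centre ₂|²−|centre ₁|² = 0.0187;  |centre ₃|²−|centre ₁|² = 0.0168
linear system: -0.9739x+0.6224y = 0.0187−0.2232z; -0.9684x+-0.6129y = 0.0168−0.1614z
Cramer: x(z) = -0.0183+0.1978z;  y(z) = 0.0015-0.0491z
sphere 1 gives Az²+Bz+C=0 with A=1.0415, B=0.1257, C=-0.0378;  B²−4AC=0.1733;  roots -0.2602, 0.1395;  negative root z = -0.2602
x = -0.0697, y = 0.0143

(-0.0697, 0.0143, -0.2602)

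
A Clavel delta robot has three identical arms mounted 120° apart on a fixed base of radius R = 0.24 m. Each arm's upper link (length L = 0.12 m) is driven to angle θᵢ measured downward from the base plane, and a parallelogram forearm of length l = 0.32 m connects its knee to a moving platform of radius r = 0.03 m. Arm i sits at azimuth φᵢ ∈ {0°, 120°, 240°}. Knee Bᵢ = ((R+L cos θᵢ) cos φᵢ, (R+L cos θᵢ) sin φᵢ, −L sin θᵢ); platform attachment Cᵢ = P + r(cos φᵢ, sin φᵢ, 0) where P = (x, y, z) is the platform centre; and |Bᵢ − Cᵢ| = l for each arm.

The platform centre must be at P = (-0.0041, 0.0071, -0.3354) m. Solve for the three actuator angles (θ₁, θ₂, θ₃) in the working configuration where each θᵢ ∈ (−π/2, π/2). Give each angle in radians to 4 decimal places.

θ₁ = 1.3968, θ₂ = 1.3090, θ₃ = 1.3968

arm 1 (φ=0.0°): x'=-0.0041, y'=0.0071
  e−x'=0.2141;  (l²−L²−(e−x')²−y'²−z²)/2L = -0.2933
  θ1 = atan2(B,A) + arccos(C/0.3979) = 1.3968
arm 2 (φ=120.0°): x'=0.0082, y'=0.0000
  e−x'=0.2018;  (l²−L²−(e−x')²−y'²−z²)/2L = -0.2717
  γ=atan2(-0.3354,0.2018)=-1.0291;  ψ=arccos(-0.6942)=2.3381;  θ2=γ+ψ≈1.3090
arm 3 (φ=240.0°): x'=-0.0041, y'=-0.0071
  A cos θ + B sin θ = C:  0.2141·cos θ + -0.3354·sin θ = -0.2933
  √(A²+B²)=0.3979;  θ3 = -1.0027+2.3994 ≈ 1.3968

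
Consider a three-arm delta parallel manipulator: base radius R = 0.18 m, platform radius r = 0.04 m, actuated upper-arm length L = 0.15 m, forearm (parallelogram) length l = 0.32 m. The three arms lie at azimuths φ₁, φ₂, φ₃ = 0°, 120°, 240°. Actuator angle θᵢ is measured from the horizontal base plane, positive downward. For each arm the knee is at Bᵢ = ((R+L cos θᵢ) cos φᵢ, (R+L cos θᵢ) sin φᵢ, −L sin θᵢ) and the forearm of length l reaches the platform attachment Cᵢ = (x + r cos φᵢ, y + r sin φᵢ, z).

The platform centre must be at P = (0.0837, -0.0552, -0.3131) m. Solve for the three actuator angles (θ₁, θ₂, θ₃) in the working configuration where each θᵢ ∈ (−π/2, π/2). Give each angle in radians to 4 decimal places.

φ1=0.0° → target in arm frame (0.0837, -0.0552)
  A=0.0563, B=-0.3131, C=(l²−L²−A²−y'²−z²)/(2L)=-0.0812
  γ=atan2(-0.3131,0.0563)=-1.3929;  ψ=arccos(-0.2551)=1.8288;  θ1=γ+ψ≈0.4359
rotate P by −φ2: (-0.0897, -0.0449, -0.3131)
  e−x'=0.2297;  (l²−L²−(e−x')²−y'²−z²)/2L = -0.2430
  √(A²+B²)=0.3883;  θ2 = -0.9379+2.2468 ≈ 1.3089
arm 3 (φ=240.0°): x'=0.0060, y'=0.1001
  e−x'=0.1340;  (l²−L²−(e−x')²−y'²−z²)/2L = -0.1537
  θ3 = atan2(B,A) + arccos(C/0.3406) = 0.8728

θ₁ = 0.4359, θ₂ = 1.3089, θ₃ = 0.8728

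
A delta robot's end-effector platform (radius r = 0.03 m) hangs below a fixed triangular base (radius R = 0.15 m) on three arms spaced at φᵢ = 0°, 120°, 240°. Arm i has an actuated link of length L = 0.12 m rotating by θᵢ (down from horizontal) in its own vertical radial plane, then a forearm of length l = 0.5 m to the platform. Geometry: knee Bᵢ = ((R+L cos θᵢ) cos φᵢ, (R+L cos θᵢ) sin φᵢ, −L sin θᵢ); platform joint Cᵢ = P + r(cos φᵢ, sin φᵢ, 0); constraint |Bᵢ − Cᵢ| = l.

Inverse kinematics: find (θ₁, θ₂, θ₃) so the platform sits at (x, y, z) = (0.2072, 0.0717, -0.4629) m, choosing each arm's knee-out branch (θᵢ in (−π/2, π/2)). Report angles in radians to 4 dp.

θ₁ = -0.2622, θ₂ = 0.7850, θ₃ = 1.2214

rotate P by −φ1: (0.2072, 0.0717, -0.4629)
  A=-0.0872, B=-0.4629, C=(l²−L²−A²−y'²−z²)/(2L)=0.0357
  √(A²+B²)=0.4710;  θ1 = -1.7570+1.4948 ≈ -0.2622
rotate P by −φ2: (-0.0415, -0.2153, -0.4629)
  A=0.1615, B=-0.4629, C=(l²−L²−A²−y'²−z²)/(2L)=-0.2130
  √(A²+B²)=0.4903;  θ2 = -1.2351+2.0201 ≈ 0.7850
rotate P by −φ3: (-0.1657, 0.1436, -0.4629)
  e−x'=0.2857;  (l²−L²−(e−x')²−y'²−z²)/2L = -0.3371
  γ=atan2(-0.4629,0.2857)=-1.0178;  ψ=arccos(-0.6198)=2.2393;  θ3=γ+ψ≈1.2214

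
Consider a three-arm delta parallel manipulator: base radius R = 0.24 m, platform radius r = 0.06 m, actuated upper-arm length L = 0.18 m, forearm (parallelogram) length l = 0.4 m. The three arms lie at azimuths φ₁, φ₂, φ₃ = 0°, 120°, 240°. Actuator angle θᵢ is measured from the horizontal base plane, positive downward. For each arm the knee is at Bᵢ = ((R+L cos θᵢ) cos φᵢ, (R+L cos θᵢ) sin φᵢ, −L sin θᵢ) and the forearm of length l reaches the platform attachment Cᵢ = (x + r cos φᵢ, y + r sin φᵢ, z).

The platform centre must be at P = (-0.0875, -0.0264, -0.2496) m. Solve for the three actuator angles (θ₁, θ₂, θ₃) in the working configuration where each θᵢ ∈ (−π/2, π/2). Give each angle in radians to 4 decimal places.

θ₁ = 0.8728, θ₂ = 0.2619, θ₃ = -0.0876

arm 1 (φ=0.0°): x'=-0.0875, y'=-0.0264
  A=0.2675, B=-0.2496, C=(l²−L²−A²−y'²−z²)/(2L)=-0.0193
  √(A²+B²)=0.3659;  θ1 = -0.7508+1.6236 ≈ 0.8728
φ2=120.0° → target in arm frame (0.0209, 0.0890)
  A cos θ + B sin θ = C:  0.1591·cos θ + -0.2496·sin θ = 0.0891
  √(A²+B²)=0.2960;  θ2 = -1.0033+1.2651 ≈ 0.2619
rotate P by −φ3: (0.0666, -0.0626, -0.2496)
  A cos θ + B sin θ = C:  0.1134·cos θ + -0.2496·sin θ = 0.1348
  θ3 = atan2(B,A) + arccos(C/0.2741) = -0.0876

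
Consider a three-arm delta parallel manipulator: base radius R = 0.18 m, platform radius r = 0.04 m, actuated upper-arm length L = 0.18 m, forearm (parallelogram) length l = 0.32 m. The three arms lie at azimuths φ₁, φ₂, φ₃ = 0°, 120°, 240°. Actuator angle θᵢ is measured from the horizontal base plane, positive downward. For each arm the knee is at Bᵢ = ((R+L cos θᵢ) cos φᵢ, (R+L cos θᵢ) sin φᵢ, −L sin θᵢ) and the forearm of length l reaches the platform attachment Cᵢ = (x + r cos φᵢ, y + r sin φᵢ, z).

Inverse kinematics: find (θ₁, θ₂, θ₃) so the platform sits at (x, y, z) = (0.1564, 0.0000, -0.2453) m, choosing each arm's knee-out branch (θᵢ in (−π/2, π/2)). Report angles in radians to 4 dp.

φ1=0.0° → target in arm frame (0.1564, 0.0000)
  A=-0.0164, B=-0.2453, C=(l²−L²−A²−y'²−z²)/(2L)=0.0266
  θ1 = atan2(B,A) + arccos(C/0.2458) = -0.1750
rotate P by −φ2: (-0.0782, -0.1354, -0.2453)
  A cos θ + B sin θ = C:  0.2182·cos θ + -0.2453·sin θ = -0.1559
  γ=atan2(-0.2453,0.2182)=-0.8438;  ψ=arccos(-0.4749)=2.0657;  θ2=γ+ψ≈1.2219
rotate P by −φ3: (-0.0782, 0.1354, -0.2453)
  e−x'=0.2182;  (l²−L²−(e−x')²−y'²−z²)/2L = -0.1559
  √(A²+B²)=0.3283;  θ3 = -0.8438+2.0657 ≈ 1.2219

θ₁ = -0.1750, θ₂ = 1.2219, θ₃ = 1.2219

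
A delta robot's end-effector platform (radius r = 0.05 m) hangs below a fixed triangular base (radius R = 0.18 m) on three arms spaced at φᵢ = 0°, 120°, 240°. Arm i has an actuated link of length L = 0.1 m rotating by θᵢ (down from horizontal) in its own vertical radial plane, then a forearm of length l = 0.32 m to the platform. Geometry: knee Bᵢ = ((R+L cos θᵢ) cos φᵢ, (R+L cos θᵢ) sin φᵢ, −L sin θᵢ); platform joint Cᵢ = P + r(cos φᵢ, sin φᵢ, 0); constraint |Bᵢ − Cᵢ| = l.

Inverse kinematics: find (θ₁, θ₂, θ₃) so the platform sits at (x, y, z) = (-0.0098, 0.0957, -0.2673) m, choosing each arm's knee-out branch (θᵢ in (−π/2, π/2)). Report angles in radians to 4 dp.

θ₁ = 0.6107, θ₂ = -0.1749, θ₃ = 1.0469

rotate P by −φ1: (-0.0098, 0.0957, -0.2673)
  A=0.1398, B=-0.2673, C=(l²−L²−A²−y'²−z²)/(2L)=-0.0388
  θ1 = atan2(B,A) + arccos(C/0.3017) = 0.6107
arm 2 (φ=120.0°): x'=0.0878, y'=-0.0394
  A=0.0422, B=-0.2673, C=(l²−L²−A²−y'²−z²)/(2L)=0.0881
  θ2 = atan2(B,A) + arccos(C/0.2706) = -0.1749
φ3=240.0° → target in arm frame (-0.0780, -0.0563)
  A=0.2080, B=-0.2673, C=(l²−L²−A²−y'²−z²)/(2L)=-0.1274
  γ=atan2(-0.2673,0.2080)=-0.9096;  ψ=arccos(-0.3761)=1.9564;  θ3=γ+ψ≈1.0469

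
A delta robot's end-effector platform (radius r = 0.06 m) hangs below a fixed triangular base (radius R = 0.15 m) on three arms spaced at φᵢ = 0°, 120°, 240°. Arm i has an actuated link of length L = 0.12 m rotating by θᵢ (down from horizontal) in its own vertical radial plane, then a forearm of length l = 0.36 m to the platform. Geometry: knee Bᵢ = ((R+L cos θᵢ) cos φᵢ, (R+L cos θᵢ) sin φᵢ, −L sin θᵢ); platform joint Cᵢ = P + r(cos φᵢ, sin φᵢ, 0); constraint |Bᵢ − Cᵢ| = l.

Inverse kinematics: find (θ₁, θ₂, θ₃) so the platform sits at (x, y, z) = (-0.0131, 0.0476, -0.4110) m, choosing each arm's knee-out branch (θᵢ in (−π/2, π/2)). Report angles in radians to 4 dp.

θ₁ = 0.9600, θ₂ = 0.6984, θ₃ = 1.0477

φ1=0.0° → target in arm frame (-0.0131, 0.0476)
  e−x'=0.1031;  (l²−L²−(e−x')²−y'²−z²)/2L = -0.2776
  θ1 = atan2(B,A) + arccos(C/0.4237) = 0.9600
φ2=120.0° → target in arm frame (0.0478, -0.0125)
  A=0.0422, B=-0.4110, C=(l²−L²−A²−y'²−z²)/(2L)=-0.2319
  θ2 = atan2(B,A) + arccos(C/0.4132) = 0.6984
rotate P by −φ3: (-0.0347, -0.0351, -0.4110)
  e−x'=0.1247;  (l²−L²−(e−x')²−y'²−z²)/2L = -0.2937
  θ3 = atan2(B,A) + arccos(C/0.4295) = 1.0477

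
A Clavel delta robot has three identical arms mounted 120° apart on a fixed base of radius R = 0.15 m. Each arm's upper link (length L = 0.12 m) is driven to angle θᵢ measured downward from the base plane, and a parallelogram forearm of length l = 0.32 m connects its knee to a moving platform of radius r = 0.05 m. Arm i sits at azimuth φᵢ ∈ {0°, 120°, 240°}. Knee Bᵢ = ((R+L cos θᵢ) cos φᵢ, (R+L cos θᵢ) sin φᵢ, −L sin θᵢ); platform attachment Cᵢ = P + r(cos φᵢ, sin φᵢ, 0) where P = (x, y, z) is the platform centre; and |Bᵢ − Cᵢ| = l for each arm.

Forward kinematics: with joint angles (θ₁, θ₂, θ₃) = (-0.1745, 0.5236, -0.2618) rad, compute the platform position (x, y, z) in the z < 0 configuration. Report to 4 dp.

(0.0286, -0.0613, -0.2296)

φ1=0.0°: virtual centre (0.2182, 0.0000, 0.0208), radius l
S2 = (0.2039·cos120.0°, 0.2039·sin120.0°, -0.0600) = (-0.1020, 0.1766, -0.0600)
S3 = (0.2159·cos240.0°, 0.2159·sin240.0°, 0.0311) = (-0.1080, -0.1870, 0.0311)
|S₂|²−|S₁|² = -0.0029;  |S₃|²−|S₁|² = -0.0005
plane₁₂: -0.6403x+0.3532y+-0.1617z = -0.0029
det = 0.4698;  x = 0.0026+-0.1133z,  y = -0.0033+0.2523z
sphere 1 gives Az²+Bz+C=0 with A=1.0765, B=0.0055, C=-0.0555;  B²−4AC=0.2390;  roots -0.2296, 0.2245;  negative root z = -0.2296
x = 0.0286, y = -0.0613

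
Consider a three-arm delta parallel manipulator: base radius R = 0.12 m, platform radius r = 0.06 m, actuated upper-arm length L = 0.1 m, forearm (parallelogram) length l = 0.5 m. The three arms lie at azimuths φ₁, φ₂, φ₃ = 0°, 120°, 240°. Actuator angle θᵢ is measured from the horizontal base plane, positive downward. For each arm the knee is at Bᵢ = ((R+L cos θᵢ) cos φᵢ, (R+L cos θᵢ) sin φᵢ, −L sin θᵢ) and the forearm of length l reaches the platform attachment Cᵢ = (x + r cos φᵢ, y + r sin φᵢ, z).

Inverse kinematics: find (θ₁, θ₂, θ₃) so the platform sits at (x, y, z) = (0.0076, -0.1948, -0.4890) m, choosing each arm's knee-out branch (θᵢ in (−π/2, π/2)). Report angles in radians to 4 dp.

θ₁ = 0.5235, θ₂ = 1.0470, θ₃ = -0.0004

arm 1 (φ=0.0°): x'=0.0076, y'=-0.1948
  A=0.0524, B=-0.4890, C=(l²−L²−A²−y'²−z²)/(2L)=-0.1991
  θ1 = atan2(B,A) + arccos(C/0.4918) = 0.5235
rotate P by −φ2: (-0.1725, 0.0908, -0.4890)
  e−x'=0.2325;  (l²−L²−(e−x')²−y'²−z²)/2L = -0.3071
  θ2 = atan2(B,A) + arccos(C/0.5415) = 1.0470
φ3=240.0° → target in arm frame (0.1649, 0.1040)
  e−x'=-0.1049;  (l²−L²−(e−x')²−y'²−z²)/2L = -0.1047
  γ=atan2(-0.4890,-0.1049)=-1.7821;  ψ=arccos(-0.2093)=1.7817;  θ3=γ+ψ≈-0.0004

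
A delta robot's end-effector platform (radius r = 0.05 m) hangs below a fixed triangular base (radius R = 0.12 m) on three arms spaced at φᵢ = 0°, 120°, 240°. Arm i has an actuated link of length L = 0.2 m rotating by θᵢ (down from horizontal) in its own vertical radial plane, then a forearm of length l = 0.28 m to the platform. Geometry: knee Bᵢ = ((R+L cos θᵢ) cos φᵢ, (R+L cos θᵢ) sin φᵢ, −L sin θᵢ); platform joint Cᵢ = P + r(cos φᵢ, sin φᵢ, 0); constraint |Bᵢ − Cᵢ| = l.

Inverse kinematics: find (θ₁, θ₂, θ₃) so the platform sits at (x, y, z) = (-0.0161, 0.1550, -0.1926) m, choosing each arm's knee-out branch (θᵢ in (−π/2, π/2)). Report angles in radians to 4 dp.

θ₁ = 0.7855, θ₂ = -0.2622, θ₃ = 1.2216

arm 1 (φ=0.0°): x'=-0.0161, y'=0.1550
  A cos θ + B sin θ = C:  0.0861·cos θ + -0.1926·sin θ = -0.0753
  γ=atan2(-0.1926,0.0861)=-1.1504;  ψ=arccos(-0.3571)=1.9359;  θ1=γ+ψ≈0.7855
φ2=120.0° → target in arm frame (0.1423, -0.0636)
  A=-0.0723, B=-0.1926, C=(l²−L²−A²−y'²−z²)/(2L)=-0.0199
  γ=atan2(-0.1926,-0.0723)=-1.9298;  ψ=arccos(-0.0967)=1.6677;  θ2=γ+ψ≈-0.2622
arm 3 (φ=240.0°): x'=-0.1262, y'=-0.0914
  A cos θ + B sin θ = C:  0.1962·cos θ + -0.1926·sin θ = -0.1139
  √(A²+B²)=0.2749;  θ3 = -0.7762+1.9978 ≈ 1.2216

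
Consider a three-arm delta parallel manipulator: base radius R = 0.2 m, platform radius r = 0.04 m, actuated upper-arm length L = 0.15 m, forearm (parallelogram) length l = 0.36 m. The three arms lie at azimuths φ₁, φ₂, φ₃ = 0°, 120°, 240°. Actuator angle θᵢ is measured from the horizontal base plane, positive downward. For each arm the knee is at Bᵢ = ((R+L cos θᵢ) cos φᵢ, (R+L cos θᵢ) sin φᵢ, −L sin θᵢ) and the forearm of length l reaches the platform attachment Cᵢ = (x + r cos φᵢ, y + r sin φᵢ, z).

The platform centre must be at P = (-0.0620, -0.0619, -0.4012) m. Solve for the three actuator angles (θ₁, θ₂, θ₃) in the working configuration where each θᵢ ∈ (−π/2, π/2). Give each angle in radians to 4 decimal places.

φ1=0.0° → target in arm frame (-0.0620, -0.0619)
  A=0.2220, B=-0.4012, C=(l²−L²−A²−y'²−z²)/(2L)=-0.3566
  γ=atan2(-0.4012,0.2220)=-1.0654;  ψ=arccos(-0.7777)=2.4618;  θ1=γ+ψ≈1.3964
φ2=120.0° → target in arm frame (-0.0226, 0.0846)
  A=0.1826, B=-0.4012, C=(l²−L²−A²−y'²−z²)/(2L)=-0.3146
  γ=atan2(-0.4012,0.1826)=-1.1437;  ψ=arccos(-0.7136)=2.3655;  θ2=γ+ψ≈1.2218
φ3=240.0° → target in arm frame (0.0846, -0.0227)
  A=0.0754, B=-0.4012, C=(l²−L²−A²−y'²−z²)/(2L)=-0.2002
  θ3 = atan2(B,A) + arccos(C/0.4082) = 0.6983

θ₁ = 1.3964, θ₂ = 1.2218, θ₃ = 0.6983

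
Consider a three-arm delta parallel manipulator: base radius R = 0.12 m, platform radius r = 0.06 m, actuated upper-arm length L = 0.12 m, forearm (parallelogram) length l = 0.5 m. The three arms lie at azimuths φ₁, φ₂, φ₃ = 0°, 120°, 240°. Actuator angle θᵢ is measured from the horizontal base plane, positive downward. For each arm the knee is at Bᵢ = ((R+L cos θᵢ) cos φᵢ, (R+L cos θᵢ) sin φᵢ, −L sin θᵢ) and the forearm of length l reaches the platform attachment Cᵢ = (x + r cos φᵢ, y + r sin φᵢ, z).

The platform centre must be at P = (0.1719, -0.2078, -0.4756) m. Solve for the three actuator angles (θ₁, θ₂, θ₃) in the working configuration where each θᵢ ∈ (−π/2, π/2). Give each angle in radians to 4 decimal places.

φ1=0.0° → target in arm frame (0.1719, -0.2078)
  A cos θ + B sin θ = C:  -0.1119·cos θ + -0.4756·sin θ = -0.1929
  γ=atan2(-0.4756,-0.1119)=-1.8019;  ψ=arccos(-0.3948)=1.9767;  θ1=γ+ψ≈0.1748
rotate P by −φ2: (-0.2659, -0.0450, -0.4756)
  A=0.3259, B=-0.4756, C=(l²−L²−A²−y'²−z²)/(2L)=-0.4118
  √(A²+B²)=0.5766;  θ2 = -0.9700+2.3664 ≈ 1.3963
φ3=240.0° → target in arm frame (0.0940, 0.2528)
  e−x'=-0.0340;  (l²−L²−(e−x')²−y'²−z²)/2L = -0.2319
  θ3 = atan2(B,A) + arccos(C/0.4768) = 0.4364

θ₁ = 0.1748, θ₂ = 1.3963, θ₃ = 0.4364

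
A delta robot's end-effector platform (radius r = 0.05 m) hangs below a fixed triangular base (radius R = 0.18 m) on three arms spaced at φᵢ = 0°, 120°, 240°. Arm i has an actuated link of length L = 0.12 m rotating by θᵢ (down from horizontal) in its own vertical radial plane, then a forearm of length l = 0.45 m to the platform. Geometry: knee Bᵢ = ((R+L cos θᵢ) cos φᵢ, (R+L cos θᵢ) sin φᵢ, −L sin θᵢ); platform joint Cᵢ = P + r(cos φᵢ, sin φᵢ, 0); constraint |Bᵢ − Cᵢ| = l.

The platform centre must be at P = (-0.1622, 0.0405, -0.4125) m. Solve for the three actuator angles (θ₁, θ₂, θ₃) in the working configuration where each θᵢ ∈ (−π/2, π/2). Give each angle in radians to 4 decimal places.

φ1=0.0° → target in arm frame (-0.1622, 0.0405)
  A=0.2922, B=-0.4125, C=(l²−L²−A²−y'²−z²)/(2L)=-0.2878
  θ1 = atan2(B,A) + arccos(C/0.5055) = 1.2221
arm 2 (φ=120.0°): x'=0.1162, y'=0.1202
  e−x'=0.0138;  (l²−L²−(e−x')²−y'²−z²)/2L = 0.0137
  θ2 = atan2(B,A) + arccos(C/0.4127) = 0.0002
rotate P by −φ3: (0.0460, -0.1607, -0.4125)
  e−x'=0.0840;  (l²−L²−(e−x')²−y'²−z²)/2L = -0.0622
  γ=atan2(-0.4125,0.0840)=-1.3700;  ψ=arccos(-0.1479)=1.7192;  θ3=γ+ψ≈0.3492

θ₁ = 1.2221, θ₂ = 0.0002, θ₃ = 0.3492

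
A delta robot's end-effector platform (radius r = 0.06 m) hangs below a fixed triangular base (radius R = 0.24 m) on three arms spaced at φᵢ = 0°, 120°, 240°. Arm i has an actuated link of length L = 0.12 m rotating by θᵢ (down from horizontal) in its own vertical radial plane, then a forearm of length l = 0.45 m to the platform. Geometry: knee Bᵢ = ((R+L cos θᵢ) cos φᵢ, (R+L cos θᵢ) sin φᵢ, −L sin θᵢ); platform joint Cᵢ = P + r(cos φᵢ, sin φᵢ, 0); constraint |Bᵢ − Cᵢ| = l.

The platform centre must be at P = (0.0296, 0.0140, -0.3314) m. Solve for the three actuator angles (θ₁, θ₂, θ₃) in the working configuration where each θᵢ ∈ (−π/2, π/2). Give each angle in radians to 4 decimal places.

θ₁ = -0.2619, θ₂ = 0.0000, θ₃ = 0.1744

arm 1 (φ=0.0°): x'=0.0296, y'=0.0140
  A cos θ + B sin θ = C:  0.1504·cos θ + -0.3314·sin θ = 0.2311
  √(A²+B²)=0.3639;  θ1 = -1.1448+0.8829 ≈ -0.2619
φ2=120.0° → target in arm frame (-0.0027, -0.0326)
  A=0.1827, B=-0.3314, C=(l²−L²−A²−y'²−z²)/(2L)=0.1827
  θ2 = atan2(B,A) + arccos(C/0.3784) = 0.0000
rotate P by −φ3: (-0.0269, 0.0186, -0.3314)
  e−x'=0.2069;  (l²−L²−(e−x')²−y'²−z²)/2L = 0.1463
  γ=atan2(-0.3314,0.2069)=-1.0126;  ψ=arccos(0.3744)=1.1870;  θ3=γ+ψ≈0.1744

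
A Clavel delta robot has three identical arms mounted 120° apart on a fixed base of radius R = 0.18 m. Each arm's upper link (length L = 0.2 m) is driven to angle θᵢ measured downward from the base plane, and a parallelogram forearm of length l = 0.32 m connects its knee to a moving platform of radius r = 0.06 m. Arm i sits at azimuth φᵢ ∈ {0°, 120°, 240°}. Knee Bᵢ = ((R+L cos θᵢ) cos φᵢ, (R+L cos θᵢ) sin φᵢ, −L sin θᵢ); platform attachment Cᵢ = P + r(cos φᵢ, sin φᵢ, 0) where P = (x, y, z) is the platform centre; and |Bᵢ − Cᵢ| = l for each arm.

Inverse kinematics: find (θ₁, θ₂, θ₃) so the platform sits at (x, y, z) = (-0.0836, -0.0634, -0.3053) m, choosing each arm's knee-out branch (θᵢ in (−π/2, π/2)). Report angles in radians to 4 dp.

rotate P by −φ1: (-0.0836, -0.0634, -0.3053)
  A=0.2036, B=-0.3053, C=(l²−L²−A²−y'²−z²)/(2L)=-0.1907
  γ=atan2(-0.3053,0.2036)=-0.9826;  ψ=arccos(-0.5197)=2.1173;  θ1=γ+ψ≈1.1346
arm 2 (φ=120.0°): x'=-0.0131, y'=0.1041
  A cos θ + B sin θ = C:  0.1331·cos θ + -0.3053·sin θ = -0.1484
  √(A²+B²)=0.3331;  θ2 = -1.1597+2.0326 ≈ 0.8730
φ3=240.0° → target in arm frame (0.0967, -0.0407)
  A cos θ + B sin θ = C:  0.0233·cos θ + -0.3053·sin θ = -0.0825
  θ3 = atan2(B,A) + arccos(C/0.3062) = 0.3490

θ₁ = 1.1346, θ₂ = 0.8730, θ₃ = 0.3490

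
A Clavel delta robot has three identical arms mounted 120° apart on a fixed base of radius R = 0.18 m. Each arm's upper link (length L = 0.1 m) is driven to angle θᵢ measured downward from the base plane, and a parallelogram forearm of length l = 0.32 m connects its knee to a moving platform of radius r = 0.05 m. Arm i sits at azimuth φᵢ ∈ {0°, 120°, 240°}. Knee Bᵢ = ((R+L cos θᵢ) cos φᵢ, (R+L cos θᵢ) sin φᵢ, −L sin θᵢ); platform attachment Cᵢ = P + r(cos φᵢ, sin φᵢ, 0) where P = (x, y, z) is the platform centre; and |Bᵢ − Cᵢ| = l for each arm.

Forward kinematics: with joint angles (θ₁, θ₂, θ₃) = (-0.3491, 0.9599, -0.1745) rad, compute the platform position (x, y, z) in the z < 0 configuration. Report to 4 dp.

(0.0566, -0.0805, -0.2264)

arm 1 at φ=0.0°: e+L cos θ1 = 0.2240;  S1 = (0.2240, 0.0000, 0.0342)
S2 = (0.1874·cos120.0°, 0.1874·sin120.0°, -0.0819) = (-0.0937, 0.1623, -0.0819)
S3 = (0.2285·cos240.0°, 0.2285·sin240.0°, 0.0174) = (-0.1142, -0.1979, 0.0174)
|S₂|²−|S₁|² = -0.0095;  |S₃|²−|S₁|² = 0.0012
plane₁₂: -0.6353x+0.3245y+-0.2322z = -0.0095
Cramer: x(z) = 0.0072-0.2184z;  y(z) = -0.0153+0.2881z
into |P−S₁|² = l²: 1.1307z² + 0.0175z + -0.0540 = 0;  Δ = 0.2446;  z = -0.2264 or 0.2110 → z<0 root = -0.2264
x = 0.0566, y = -0.0805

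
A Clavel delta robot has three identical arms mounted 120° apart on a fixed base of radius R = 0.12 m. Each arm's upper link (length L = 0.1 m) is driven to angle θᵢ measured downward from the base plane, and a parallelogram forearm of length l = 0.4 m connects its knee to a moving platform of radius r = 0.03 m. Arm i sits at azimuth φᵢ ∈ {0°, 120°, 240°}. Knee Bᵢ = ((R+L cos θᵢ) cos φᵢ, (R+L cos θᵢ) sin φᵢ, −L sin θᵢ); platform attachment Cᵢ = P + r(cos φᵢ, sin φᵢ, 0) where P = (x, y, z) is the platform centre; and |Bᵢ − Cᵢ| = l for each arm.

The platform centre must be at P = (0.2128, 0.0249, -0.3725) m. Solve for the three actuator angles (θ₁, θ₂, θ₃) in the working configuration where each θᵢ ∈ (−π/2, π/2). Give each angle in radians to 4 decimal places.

θ₁ = -0.2616, θ₂ = 1.2214, θ₃ = 1.3962

φ1=0.0° → target in arm frame (0.2128, 0.0249)
  e−x'=-0.1228;  (l²−L²−(e−x')²−y'²−z²)/2L = -0.0223
  γ=atan2(-0.3725,-0.1228)=-1.8892;  ψ=arccos(-0.0568)=1.6276;  θ1=γ+ψ≈-0.2616
rotate P by −φ2: (-0.0848, -0.1967, -0.3725)
  e−x'=0.1748;  (l²−L²−(e−x')²−y'²−z²)/2L = -0.2902
  √(A²+B²)=0.4115;  θ2 = -1.1320+2.3534 ≈ 1.2214
φ3=240.0° → target in arm frame (-0.1280, 0.1718)
  A=0.2180, B=-0.3725, C=(l²−L²−A²−y'²−z²)/(2L)=-0.3290
  √(A²+B²)=0.4316;  θ3 = -1.0414+2.4376 ≈ 1.3962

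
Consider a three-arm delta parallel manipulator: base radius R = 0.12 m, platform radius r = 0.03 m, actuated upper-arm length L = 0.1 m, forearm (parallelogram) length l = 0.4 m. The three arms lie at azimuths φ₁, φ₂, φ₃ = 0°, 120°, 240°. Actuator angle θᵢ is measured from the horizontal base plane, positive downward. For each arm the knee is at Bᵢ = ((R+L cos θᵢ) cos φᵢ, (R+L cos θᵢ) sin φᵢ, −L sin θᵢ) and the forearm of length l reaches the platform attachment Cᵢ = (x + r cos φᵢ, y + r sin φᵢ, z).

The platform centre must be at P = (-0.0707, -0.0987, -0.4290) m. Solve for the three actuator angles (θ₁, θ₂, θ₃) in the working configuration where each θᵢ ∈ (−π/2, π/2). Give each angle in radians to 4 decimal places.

θ₁ = 1.2213, θ₂ = 1.1342, θ₃ = 0.3490

arm 1 (φ=0.0°): x'=-0.0707, y'=-0.0987
  A cos θ + B sin θ = C:  0.1607·cos θ + -0.4290·sin θ = -0.3480
  γ=atan2(-0.4290,0.1607)=-1.2124;  ψ=arccos(-0.7597)=2.4337;  θ1=γ+ψ≈1.2213
φ2=120.0° → target in arm frame (-0.0501, 0.1106)
  A cos θ + B sin θ = C:  0.1401·cos θ + -0.4290·sin θ = -0.3295
  θ2 = atan2(B,A) + arccos(C/0.4513) = 1.1342
arm 3 (φ=240.0°): x'=0.1208, y'=-0.0119
  A cos θ + B sin θ = C:  -0.0308·cos θ + -0.4290·sin θ = -0.1757
  γ=atan2(-0.4290,-0.0308)=-1.6425;  ψ=arccos(-0.4084)=1.9915;  θ3=γ+ψ≈0.3490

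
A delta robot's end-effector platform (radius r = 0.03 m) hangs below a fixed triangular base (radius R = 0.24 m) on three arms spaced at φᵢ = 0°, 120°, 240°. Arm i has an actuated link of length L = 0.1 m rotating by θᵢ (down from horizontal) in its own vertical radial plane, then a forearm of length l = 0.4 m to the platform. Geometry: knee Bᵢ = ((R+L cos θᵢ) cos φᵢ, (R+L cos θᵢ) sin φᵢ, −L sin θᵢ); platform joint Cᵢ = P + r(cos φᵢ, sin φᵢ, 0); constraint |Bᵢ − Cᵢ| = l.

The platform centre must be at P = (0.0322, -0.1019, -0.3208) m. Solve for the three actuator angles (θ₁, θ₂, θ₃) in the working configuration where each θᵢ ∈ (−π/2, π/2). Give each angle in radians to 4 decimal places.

θ₁ = 0.4366, θ₂ = 1.3961, θ₃ = 0.0873

arm 1 (φ=0.0°): x'=0.0322, y'=-0.1019
  A cos θ + B sin θ = C:  0.1778·cos θ + -0.3208·sin θ = 0.0255
  γ=atan2(-0.3208,0.1778)=-1.0647;  ψ=arccos(0.0694)=1.5013;  θ1=γ+ψ≈0.4366
φ2=120.0° → target in arm frame (-0.1043, 0.0231)
  A=0.3143, B=-0.3208, C=(l²−L²−A²−y'²−z²)/(2L)=-0.2613
  √(A²+B²)=0.4491;  θ2 = -0.7956+2.1917 ≈ 1.3961
arm 3 (φ=240.0°): x'=0.0721, y'=0.0788
  A=0.1379, B=-0.3208, C=(l²−L²−A²−y'²−z²)/(2L)=0.1093
  √(A²+B²)=0.3492;  θ3 = -1.1649+1.2523 ≈ 0.0873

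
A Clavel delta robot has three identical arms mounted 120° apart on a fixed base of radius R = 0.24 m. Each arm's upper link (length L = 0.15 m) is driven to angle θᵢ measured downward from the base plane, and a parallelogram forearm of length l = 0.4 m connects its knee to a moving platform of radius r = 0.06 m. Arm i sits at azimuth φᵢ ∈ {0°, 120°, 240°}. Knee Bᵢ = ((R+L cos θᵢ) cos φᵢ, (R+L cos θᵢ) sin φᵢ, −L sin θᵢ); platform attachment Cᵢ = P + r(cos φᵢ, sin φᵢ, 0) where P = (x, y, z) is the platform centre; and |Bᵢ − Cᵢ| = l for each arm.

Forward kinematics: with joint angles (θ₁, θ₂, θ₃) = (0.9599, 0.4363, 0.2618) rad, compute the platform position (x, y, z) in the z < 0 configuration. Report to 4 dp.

centre 1 = (0.2660·cos0.0°, 0.2660·sin0.0°, -0.1229) = (0.2660, 0.0000, -0.1229)
centre 2 = (0.3159·cos120.0°, 0.3159·sin120.0°, -0.0634) = (-0.1580, 0.2736, -0.0634)
φ3=240.0°: virtual centre (-0.1624, -0.2814, -0.0388), radius l
subtract pairs → two planes through P
[-0.8480 0.5472 0.1190]·P = 0.0180;  [-0.8570 -0.5627 0.1681]·P = 0.0212
Cramer: x(z) = -0.0229+0.1680z;  y(z) = -0.0027+0.0429z
quadratic in z: (1.0301)z²+(0.1484)z+(-0.0614)=0, √Δ=0.5244 → z ∈ {-0.3266, 0.1825}; z = -0.3266 (taking z<0)
x = -0.0778, y = -0.0167

(-0.0778, -0.0167, -0.3266)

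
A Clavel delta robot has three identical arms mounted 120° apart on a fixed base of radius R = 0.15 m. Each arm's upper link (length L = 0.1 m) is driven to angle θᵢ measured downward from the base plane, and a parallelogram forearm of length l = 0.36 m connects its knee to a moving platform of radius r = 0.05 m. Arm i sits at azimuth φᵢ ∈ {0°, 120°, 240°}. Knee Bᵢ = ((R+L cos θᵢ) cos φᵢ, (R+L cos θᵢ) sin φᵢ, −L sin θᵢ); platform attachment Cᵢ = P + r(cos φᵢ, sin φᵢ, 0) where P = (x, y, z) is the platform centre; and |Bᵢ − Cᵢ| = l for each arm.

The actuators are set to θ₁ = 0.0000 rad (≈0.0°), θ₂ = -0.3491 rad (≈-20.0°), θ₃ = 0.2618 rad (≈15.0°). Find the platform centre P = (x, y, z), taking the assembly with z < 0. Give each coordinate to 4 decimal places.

φ1=0.0°: virtual centre (0.2000, 0.0000, 0.0000), radius l
arm 2 at φ=120.0°: (R−r)+L cos θ2 = 0.1940;  S2 = (-0.0970, 0.1680, 0.0342)
arm 3 at φ=240.0°: (R−r)+L cos θ3 = 0.1966;  S3 = (-0.0983, -0.1703, -0.0259)
eliminate P² terms by subtracting sphere 1 from 2 and 3
[-0.5940 0.3360 0.0684]·P = -0.0012;  [-0.5966 -0.3405 -0.0518]·P = -0.0007
det = 0.4027;  x = 0.0016+0.0147z,  y = -0.0008+-0.1777z
quadratic in z: (1.0318)z²+(-0.0055)z+(-0.0902)=0, √Δ=0.6103 → z ∈ {-0.2931, 0.2984}; z = -0.2931 (taking z<0)
x = -0.0027, y = 0.0513

(-0.0027, 0.0513, -0.2931)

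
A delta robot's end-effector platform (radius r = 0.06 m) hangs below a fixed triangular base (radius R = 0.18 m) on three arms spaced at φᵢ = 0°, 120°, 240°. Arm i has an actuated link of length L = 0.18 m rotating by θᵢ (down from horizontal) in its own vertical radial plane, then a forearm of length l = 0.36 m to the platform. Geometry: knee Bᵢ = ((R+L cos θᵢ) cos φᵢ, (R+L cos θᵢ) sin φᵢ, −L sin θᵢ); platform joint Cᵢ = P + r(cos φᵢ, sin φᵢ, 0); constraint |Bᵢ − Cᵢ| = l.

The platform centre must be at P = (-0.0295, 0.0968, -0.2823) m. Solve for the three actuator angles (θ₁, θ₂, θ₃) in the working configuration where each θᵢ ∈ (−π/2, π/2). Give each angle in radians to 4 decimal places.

φ1=0.0° → target in arm frame (-0.0295, 0.0968)
  A cos θ + B sin θ = C:  0.1495·cos θ + -0.2823·sin θ = -0.0395
  γ=atan2(-0.2823,0.1495)=-1.0838;  ψ=arccos(-0.1236)=1.6947;  θ1=γ+ψ≈0.6109
φ2=120.0° → target in arm frame (0.0986, -0.0229)
  A=0.0214, B=-0.2823, C=(l²−L²−A²−y'²−z²)/(2L)=0.0459
  γ=atan2(-0.2823,0.0214)=-1.4951;  ψ=arccos(0.1621)=1.4079;  θ2=γ+ψ≈-0.0871
arm 3 (φ=240.0°): x'=-0.0691, y'=-0.0739
  A cos θ + B sin θ = C:  0.1891·cos θ + -0.2823·sin θ = -0.0659
  θ3 = atan2(B,A) + arccos(C/0.3398) = 0.7853

θ₁ = 0.6109, θ₂ = -0.0871, θ₃ = 0.7853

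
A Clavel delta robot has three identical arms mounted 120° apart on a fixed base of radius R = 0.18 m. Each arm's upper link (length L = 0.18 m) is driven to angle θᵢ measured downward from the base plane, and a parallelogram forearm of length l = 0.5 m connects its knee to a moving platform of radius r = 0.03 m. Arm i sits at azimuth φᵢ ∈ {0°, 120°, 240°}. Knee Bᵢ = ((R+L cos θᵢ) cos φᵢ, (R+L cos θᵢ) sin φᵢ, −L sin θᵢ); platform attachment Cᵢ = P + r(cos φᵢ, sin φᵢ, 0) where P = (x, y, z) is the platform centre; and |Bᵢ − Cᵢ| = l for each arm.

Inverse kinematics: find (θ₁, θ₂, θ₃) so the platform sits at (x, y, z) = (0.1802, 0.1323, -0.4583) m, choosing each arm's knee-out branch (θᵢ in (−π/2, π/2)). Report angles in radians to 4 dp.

φ1=0.0° → target in arm frame (0.1802, 0.1323)
  A cos θ + B sin θ = C:  -0.0302·cos θ + -0.4583·sin θ = -0.0302
  √(A²+B²)=0.4593;  θ1 = -1.6366+1.6365 ≈ -0.0001
rotate P by −φ2: (0.0245, -0.2222, -0.4583)
  A cos θ + B sin θ = C:  0.1255·cos θ + -0.4583·sin θ = -0.1599
  θ2 = atan2(B,A) + arccos(C/0.4752) = 0.6106
arm 3 (φ=240.0°): x'=-0.2047, y'=0.0899
  A cos θ + B sin θ = C:  0.3547·cos θ + -0.4583·sin θ = -0.3509
  γ=atan2(-0.4583,0.3547)=-0.9122;  ψ=arccos(-0.6055)=2.2212;  θ3=γ+ψ≈1.3090

θ₁ = -0.0001, θ₂ = 0.6106, θ₃ = 1.3090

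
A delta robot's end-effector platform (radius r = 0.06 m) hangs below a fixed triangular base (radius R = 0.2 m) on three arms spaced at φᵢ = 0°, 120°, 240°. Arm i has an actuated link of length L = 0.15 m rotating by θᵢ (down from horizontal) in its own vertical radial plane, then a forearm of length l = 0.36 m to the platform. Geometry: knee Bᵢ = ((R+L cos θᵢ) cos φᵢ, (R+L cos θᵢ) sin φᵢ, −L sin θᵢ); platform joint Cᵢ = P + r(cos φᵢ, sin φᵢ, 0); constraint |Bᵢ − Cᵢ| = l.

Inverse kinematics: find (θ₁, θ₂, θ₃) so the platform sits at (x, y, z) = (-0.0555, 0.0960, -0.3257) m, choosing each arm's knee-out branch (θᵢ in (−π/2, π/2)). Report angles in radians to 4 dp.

rotate P by −φ1: (-0.0555, 0.0960, -0.3257)
  e−x'=0.1955;  (l²−L²−(e−x')²−y'²−z²)/2L = -0.1547
  γ=atan2(-0.3257,0.1955)=-1.0302;  ψ=arccos(-0.4073)=1.9903;  θ1=γ+ψ≈0.9601
rotate P by −φ2: (0.1109, 0.0001, -0.3257)
  A=0.0291, B=-0.3257, C=(l²−L²−A²−y'²−z²)/(2L)=0.0006
  √(A²+B²)=0.3270;  θ2 = -1.4817+1.5690 ≈ 0.0874
rotate P by −φ3: (-0.0554, -0.0961, -0.3257)
  A cos θ + B sin θ = C:  0.1954·cos θ + -0.3257·sin θ = -0.1546
  γ=atan2(-0.3257,0.1954)=-1.0304;  ψ=arccos(-0.4071)=1.9901;  θ3=γ+ψ≈0.9596

θ₁ = 0.9601, θ₂ = 0.0874, θ₃ = 0.9596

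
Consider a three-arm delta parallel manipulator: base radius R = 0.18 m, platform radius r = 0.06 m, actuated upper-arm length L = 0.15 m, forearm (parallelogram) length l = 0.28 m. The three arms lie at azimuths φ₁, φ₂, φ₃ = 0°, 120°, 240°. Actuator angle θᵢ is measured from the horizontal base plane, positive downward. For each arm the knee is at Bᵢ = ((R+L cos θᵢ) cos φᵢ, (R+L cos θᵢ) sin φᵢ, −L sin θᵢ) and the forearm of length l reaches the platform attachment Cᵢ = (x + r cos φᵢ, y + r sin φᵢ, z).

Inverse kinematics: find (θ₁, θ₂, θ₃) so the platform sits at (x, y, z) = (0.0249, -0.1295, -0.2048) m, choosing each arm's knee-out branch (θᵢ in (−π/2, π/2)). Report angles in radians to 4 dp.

arm 1 (φ=0.0°): x'=0.0249, y'=-0.1295
  A=0.0951, B=-0.2048, C=(l²−L²−A²−y'²−z²)/(2L)=-0.0395
  γ=atan2(-0.2048,0.0951)=-1.1361;  ψ=arccos(-0.1750)=1.7467;  θ1=γ+ψ≈0.6107
arm 2 (φ=120.0°): x'=-0.1246, y'=0.0432
  A cos θ + B sin θ = C:  0.2446·cos θ + -0.2048·sin θ = -0.1591
  √(A²+B²)=0.3190;  θ2 = -0.6971+2.0930 ≈ 1.3959
rotate P by −φ3: (0.0997, 0.0863, -0.2048)
  e−x'=0.0203;  (l²−L²−(e−x')²−y'²−z²)/2L = 0.0203
  θ3 = atan2(B,A) + arccos(C/0.2058) = -0.0001

θ₁ = 0.6107, θ₂ = 1.3959, θ₃ = -0.0001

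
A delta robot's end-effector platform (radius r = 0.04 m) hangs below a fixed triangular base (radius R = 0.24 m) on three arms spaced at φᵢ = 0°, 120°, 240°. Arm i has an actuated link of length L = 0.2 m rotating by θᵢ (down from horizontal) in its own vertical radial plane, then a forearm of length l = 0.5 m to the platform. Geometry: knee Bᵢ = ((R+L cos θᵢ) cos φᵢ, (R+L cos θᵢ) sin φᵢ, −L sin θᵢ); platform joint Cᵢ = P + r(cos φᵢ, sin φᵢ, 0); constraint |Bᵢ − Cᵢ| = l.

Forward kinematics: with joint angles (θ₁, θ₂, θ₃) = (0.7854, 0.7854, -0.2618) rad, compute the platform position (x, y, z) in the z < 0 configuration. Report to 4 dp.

arm 1 at φ=0.0°: e+L cos θ1 = 0.3414;  O1 = (0.3414, 0.0000, -0.1414)
φ2=120.0°: virtual centre (-0.1707, 0.2957, -0.1414), radius l
O3 = (0.3932·cos240.0°, 0.3932·sin240.0°, 0.0518) = (-0.1966, -0.3405, 0.0518)
subtract pairs → two planes through P
linear system: -1.0243x+0.5914y = 0.0000−0.0000z; -1.0760x+-0.6810y = 0.0207−0.3864z
det = 1.3339;  x = -0.0092+0.1713z,  y = -0.0159+0.2967z
quadratic in z: (1.1174)z²+(0.1533)z+(-0.1068)=0, √Δ=0.7078 → z ∈ {-0.3853, 0.2481}; z = -0.3853 (taking z<0)
x = -0.0752, y = -0.1302

(-0.0752, -0.1302, -0.3853)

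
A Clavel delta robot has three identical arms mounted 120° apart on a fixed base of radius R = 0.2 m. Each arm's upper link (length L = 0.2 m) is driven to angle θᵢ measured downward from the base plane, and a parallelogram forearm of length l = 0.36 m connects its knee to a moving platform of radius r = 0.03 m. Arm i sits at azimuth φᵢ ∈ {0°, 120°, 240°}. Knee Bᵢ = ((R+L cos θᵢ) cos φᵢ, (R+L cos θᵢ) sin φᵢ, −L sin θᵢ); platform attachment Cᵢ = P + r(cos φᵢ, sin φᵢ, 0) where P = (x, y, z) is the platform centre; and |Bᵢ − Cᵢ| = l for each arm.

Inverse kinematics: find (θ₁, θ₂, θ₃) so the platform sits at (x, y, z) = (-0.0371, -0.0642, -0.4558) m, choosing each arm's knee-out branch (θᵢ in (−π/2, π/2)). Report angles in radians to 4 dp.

θ₁ = 1.3963, θ₂ = 1.3961, θ₃ = 0.9598

φ1=0.0° → target in arm frame (-0.0371, -0.0642)
  A cos θ + B sin θ = C:  0.2071·cos θ + -0.4558·sin θ = -0.4129
  γ=atan2(-0.4558,0.2071)=-1.1443;  ψ=arccos(-0.8248)=2.5406;  θ1=γ+ψ≈1.3963
rotate P by −φ2: (-0.0370, 0.0642, -0.4558)
  A=0.2070, B=-0.4558, C=(l²−L²−A²−y'²−z²)/(2L)=-0.4129
  √(A²+B²)=0.5006;  θ2 = -1.1444+2.5405 ≈ 1.3961
rotate P by −φ3: (0.0741, 0.0000, -0.4558)
  e−x'=0.0959;  (l²−L²−(e−x')²−y'²−z²)/2L = -0.3184
  √(A²+B²)=0.4658;  θ3 = -1.3635+2.3233 ≈ 0.9598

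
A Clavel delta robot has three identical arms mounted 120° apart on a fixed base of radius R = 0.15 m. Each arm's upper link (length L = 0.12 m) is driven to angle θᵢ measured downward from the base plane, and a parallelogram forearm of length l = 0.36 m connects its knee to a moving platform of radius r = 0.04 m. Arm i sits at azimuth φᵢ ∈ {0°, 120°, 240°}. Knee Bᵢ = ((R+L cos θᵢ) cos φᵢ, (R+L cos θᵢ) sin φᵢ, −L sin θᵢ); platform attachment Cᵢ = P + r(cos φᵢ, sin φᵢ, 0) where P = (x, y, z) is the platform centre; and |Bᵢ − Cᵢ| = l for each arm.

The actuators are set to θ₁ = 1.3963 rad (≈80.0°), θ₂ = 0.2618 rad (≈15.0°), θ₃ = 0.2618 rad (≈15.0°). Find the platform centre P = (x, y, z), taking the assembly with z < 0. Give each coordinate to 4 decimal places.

(-0.1606, 0.0000, -0.3295)

S1 = (0.1308·cos0.0°, 0.1308·sin0.0°, -0.1182) = (0.1308, 0.0000, -0.1182)
S2 = (0.2259·cos120.0°, 0.2259·sin120.0°, -0.0311) = (-0.1130, 0.1956, -0.0311)
S3 = (0.2259·cos240.0°, 0.2259·sin240.0°, -0.0311) = (-0.1130, -0.1956, -0.0311)
subtract pairs → two planes through P
plane₁₂: -0.4876x+0.3913y+0.1742z = 0.0209
det = 0.3816;  x = -0.0429+0.3574z,  y = 0.0000+0.0000z
sphere 1 gives Az²+Bz+C=0 with A=1.1277, B=0.1122, C=-0.0855;  B²−4AC=0.3980;  roots -0.3295, 0.2300;  negative root z = -0.3295
x = -0.1606, y = 0.0000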